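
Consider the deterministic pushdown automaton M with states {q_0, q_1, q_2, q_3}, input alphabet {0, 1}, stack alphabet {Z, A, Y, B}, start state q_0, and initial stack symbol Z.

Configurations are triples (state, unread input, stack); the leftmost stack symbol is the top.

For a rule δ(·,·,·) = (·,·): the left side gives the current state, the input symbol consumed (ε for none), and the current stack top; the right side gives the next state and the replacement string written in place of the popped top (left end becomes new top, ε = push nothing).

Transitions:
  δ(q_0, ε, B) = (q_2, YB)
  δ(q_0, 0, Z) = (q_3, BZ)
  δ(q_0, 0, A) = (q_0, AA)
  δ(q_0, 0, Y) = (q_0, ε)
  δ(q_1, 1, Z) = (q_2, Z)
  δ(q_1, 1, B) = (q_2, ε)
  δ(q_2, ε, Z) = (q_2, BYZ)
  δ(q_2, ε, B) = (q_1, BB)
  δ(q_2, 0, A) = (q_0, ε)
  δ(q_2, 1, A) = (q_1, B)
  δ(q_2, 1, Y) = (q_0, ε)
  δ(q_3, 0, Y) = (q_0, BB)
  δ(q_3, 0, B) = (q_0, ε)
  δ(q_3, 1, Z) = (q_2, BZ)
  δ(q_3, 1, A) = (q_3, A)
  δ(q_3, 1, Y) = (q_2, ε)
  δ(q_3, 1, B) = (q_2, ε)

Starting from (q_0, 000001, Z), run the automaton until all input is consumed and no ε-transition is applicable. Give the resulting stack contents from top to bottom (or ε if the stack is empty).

BBYZ

(q_0, 000001, Z)
  read 0, top Z: go to q_3, push BZ → (q_3, 00001, BZ)
  read 0, top B: go to q_0, push ε → (q_0, 0001, Z)
  read 0, top Z: go to q_3, push BZ → (q_3, 001, BZ)
  read 0, top B: go to q_0, push ε → (q_0, 01, Z)
  read 0, top Z: go to q_3, push BZ → (q_3, 1, BZ)
  read 1, top B: go to q_2, push ε → (q_2, ε, Z)
  ε-move, top Z: go to q_2, push BYZ → (q_2, ε, BYZ)
  ε-move, top B: go to q_1, push BB → (q_1, ε, BBYZ)
All input consumed in state q_1 with stack BBYZ.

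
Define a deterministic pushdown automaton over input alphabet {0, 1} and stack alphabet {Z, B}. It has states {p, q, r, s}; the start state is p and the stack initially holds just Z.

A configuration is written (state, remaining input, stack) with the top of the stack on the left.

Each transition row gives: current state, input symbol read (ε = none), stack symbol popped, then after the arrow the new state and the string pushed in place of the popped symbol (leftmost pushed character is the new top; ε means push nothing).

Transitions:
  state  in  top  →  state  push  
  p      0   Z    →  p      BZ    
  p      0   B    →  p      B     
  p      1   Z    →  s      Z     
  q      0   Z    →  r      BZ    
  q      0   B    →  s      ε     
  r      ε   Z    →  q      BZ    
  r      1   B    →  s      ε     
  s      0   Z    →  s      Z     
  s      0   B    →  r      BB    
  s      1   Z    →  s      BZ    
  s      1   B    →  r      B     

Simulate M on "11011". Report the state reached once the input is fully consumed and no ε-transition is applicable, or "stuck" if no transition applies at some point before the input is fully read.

r

(p, 11011, Z) ⊢ (s, 1011, Z) ⊢ (s, 011, BZ) ⊢ (r, 11, BBZ) ⊢ (s, 1, BZ) ⊢ (r, ε, BZ)
All input consumed; M is in state r.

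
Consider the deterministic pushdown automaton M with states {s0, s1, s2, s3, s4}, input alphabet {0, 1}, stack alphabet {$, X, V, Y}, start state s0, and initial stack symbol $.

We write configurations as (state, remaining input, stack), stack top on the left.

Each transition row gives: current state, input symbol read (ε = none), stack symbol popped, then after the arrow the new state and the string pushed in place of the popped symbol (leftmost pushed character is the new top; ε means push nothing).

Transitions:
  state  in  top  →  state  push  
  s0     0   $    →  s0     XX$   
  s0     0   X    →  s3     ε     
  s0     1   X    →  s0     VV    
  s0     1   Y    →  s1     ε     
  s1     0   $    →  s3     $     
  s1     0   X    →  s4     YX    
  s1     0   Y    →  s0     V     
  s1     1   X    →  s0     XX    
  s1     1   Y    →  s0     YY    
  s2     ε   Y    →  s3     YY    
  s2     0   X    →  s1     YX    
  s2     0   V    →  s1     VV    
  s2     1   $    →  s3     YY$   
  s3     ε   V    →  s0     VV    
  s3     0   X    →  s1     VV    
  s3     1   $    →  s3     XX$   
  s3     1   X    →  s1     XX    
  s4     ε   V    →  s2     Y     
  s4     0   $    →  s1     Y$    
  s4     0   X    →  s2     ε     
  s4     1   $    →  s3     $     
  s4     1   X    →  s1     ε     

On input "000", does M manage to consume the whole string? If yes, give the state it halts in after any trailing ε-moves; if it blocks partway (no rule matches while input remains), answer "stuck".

(s0, 000, $) ⊢ (s0, 00, XX$) ⊢ (s3, 0, X$) ⊢ (s1, ε, VV$)
All input consumed; M is in state s1.

s1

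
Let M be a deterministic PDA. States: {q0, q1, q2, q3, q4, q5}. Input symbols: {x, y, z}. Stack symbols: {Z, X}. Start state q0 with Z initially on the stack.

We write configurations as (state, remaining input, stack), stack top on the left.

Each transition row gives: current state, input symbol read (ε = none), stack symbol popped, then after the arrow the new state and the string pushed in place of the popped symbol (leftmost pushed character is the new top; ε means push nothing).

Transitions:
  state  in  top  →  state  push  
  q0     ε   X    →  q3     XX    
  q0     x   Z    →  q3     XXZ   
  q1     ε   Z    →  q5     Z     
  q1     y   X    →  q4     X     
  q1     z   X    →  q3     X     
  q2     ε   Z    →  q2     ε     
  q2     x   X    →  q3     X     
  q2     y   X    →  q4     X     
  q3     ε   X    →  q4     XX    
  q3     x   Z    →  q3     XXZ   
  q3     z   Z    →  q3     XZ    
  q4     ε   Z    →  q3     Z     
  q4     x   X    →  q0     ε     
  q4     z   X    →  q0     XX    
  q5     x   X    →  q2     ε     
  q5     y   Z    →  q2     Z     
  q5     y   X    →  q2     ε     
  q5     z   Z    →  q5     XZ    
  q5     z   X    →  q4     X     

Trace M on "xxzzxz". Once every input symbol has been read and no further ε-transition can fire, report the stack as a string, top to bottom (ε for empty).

(q0, xxzzxz, Z)
  read x, top Z: go to q3, push XXZ → (q3, xzzxz, XXZ)
  ε-move, top X: go to q4, push XX → (q4, xzzxz, XXXZ)
  read x, top X: go to q0, push ε → (q0, zzxz, XXZ)
  ε-move, top X: go to q3, push XX → (q3, zzxz, XXXZ)
  ε-move, top X: go to q4, push XX → (q4, zzxz, XXXXZ)
  read z, top X: go to q0, push XX → (q0, zxz, XXXXXZ)
  ε-move, top X: go to q3, push XX → (q3, zxz, XXXXXXZ)
  ε-move, top X: go to q4, push XX → (q4, zxz, XXXXXXXZ)
  read z, top X: go to q0, push XX → (q0, xz, XXXXXXXXZ)
  ε-move, top X: go to q3, push XX → (q3, xz, XXXXXXXXXZ)
  ε-move, top X: go to q4, push XX → (q4, xz, XXXXXXXXXXZ)
  read x, top X: go to q0, push ε → (q0, z, XXXXXXXXXZ)
  ε-move, top X: go to q3, push XX → (q3, z, XXXXXXXXXXZ)
  ε-move, top X: go to q4, push XX → (q4, z, XXXXXXXXXXXZ)
  read z, top X: go to q0, push XX → (q0, ε, XXXXXXXXXXXXZ)
  ε-move, top X: go to q3, push XX → (q3, ε, XXXXXXXXXXXXXZ)
  ε-move, top X: go to q4, push XX → (q4, ε, XXXXXXXXXXXXXXZ)
All input consumed in state q4 with stack XXXXXXXXXXXXXXZ.

XXXXXXXXXXXXXXZ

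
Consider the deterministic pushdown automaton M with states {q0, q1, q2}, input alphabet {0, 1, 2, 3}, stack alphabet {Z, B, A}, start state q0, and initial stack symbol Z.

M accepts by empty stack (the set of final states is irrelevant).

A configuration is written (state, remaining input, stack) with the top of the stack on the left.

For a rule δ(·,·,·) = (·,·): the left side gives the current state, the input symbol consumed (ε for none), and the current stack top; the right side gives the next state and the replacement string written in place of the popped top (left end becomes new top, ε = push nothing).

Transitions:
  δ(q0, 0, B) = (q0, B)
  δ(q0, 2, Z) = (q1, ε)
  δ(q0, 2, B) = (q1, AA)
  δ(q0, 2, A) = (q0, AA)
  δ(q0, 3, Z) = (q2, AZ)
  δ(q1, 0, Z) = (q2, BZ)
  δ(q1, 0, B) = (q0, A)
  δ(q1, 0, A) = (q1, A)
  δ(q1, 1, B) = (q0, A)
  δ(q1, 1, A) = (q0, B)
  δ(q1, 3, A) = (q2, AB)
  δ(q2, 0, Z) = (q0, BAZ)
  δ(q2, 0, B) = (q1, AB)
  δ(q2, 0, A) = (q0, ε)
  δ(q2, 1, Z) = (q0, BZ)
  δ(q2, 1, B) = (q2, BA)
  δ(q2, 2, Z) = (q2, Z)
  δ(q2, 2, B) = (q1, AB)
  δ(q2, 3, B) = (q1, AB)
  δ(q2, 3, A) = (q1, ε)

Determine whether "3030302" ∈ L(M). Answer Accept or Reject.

(q0, 3030302, Z)
  read 3, top Z: go to q2, push AZ → (q2, 030302, AZ)
  read 0, top A: go to q0, push ε → (q0, 30302, Z)
  read 3, top Z: go to q2, push AZ → (q2, 0302, AZ)
  read 0, top A: go to q0, push ε → (q0, 302, Z)
  read 3, top Z: go to q2, push AZ → (q2, 02, AZ)
  read 0, top A: go to q0, push ε → (q0, 2, Z)
  read 2, top Z: go to q1, push ε → (q1, ε, ε)
All input consumed and the stack is empty.

Accept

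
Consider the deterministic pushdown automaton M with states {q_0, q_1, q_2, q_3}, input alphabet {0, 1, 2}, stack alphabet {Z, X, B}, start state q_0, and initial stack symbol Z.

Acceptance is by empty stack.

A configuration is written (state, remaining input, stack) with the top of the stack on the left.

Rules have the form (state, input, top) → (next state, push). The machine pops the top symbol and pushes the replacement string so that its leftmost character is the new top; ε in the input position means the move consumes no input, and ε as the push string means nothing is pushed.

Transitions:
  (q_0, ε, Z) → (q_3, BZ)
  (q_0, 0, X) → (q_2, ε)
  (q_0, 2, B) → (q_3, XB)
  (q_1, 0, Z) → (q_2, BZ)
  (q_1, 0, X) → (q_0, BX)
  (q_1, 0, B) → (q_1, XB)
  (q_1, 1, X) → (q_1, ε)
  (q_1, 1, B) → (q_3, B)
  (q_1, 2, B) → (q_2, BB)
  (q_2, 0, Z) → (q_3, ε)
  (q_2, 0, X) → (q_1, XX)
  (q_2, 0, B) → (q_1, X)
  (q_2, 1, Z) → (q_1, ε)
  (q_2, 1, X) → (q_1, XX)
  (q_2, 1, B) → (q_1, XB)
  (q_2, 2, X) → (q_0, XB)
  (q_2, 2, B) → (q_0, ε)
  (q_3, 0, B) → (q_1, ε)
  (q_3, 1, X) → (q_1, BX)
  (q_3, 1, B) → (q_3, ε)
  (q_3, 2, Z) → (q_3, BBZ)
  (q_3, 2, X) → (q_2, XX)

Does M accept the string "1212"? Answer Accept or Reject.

Reject

(q_0, 1212, Z)
  ε-move, top Z: go to q_3, push BZ → (q_3, 1212, BZ)
  read 1, top B: go to q_3, push ε → (q_3, 212, Z)
  read 2, top Z: go to q_3, push BBZ → (q_3, 12, BBZ)
  read 1, top B: go to q_3, push ε → (q_3, 2, BZ)
No transition applies at (q_3, 2, BZ); input not fully consumed.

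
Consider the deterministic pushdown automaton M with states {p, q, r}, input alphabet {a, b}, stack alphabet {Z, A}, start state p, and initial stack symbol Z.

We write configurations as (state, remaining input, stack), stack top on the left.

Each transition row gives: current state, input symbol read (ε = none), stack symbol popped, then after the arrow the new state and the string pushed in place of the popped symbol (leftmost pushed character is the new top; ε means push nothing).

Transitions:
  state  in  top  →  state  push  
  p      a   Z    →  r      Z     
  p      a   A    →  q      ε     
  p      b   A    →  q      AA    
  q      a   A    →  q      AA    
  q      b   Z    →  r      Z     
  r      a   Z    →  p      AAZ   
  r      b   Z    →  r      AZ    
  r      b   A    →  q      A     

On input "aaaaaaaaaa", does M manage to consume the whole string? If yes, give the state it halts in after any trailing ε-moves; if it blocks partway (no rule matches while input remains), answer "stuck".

(p, aaaaaaaaaa, Z)
  read a, top Z: go to r, push Z → (r, aaaaaaaaa, Z)
  read a, top Z: go to p, push AAZ → (p, aaaaaaaa, AAZ)
  read a, top A: go to q, push ε → (q, aaaaaaa, AZ)
  read a, top A: go to q, push AA → (q, aaaaaa, AAZ)
  read a, top A: go to q, push AA → (q, aaaaa, AAAZ)
  read a, top A: go to q, push AA → (q, aaaa, AAAAZ)
  read a, top A: go to q, push AA → (q, aaa, AAAAAZ)
  read a, top A: go to q, push AA → (q, aa, AAAAAAZ)
  read a, top A: go to q, push AA → (q, a, AAAAAAAZ)
  read a, top A: go to q, push AA → (q, ε, AAAAAAAAZ)
All input consumed; M is in state q.

q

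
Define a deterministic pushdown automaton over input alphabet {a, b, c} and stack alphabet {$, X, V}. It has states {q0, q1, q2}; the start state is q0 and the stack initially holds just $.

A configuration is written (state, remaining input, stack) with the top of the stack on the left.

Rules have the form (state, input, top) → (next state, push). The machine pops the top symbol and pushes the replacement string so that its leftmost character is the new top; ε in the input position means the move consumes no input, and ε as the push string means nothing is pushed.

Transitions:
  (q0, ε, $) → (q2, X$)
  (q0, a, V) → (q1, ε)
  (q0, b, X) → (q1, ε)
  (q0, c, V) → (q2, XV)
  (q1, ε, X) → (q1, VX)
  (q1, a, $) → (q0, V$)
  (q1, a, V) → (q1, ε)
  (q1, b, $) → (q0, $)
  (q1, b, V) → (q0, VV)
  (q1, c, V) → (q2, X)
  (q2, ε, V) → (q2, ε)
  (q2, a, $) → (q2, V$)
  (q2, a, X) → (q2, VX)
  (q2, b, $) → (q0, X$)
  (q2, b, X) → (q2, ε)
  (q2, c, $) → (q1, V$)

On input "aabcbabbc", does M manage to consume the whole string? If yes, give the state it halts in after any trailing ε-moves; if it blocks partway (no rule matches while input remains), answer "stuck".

stuck

(q0, aabcbabbc, $)
  ε-move, top $: go to q2, push X$ → (q2, aabcbabbc, X$)
  read a, top X: go to q2, push VX → (q2, abcbabbc, VX$)
  ε-move, top V: go to q2, push ε → (q2, abcbabbc, X$)
  read a, top X: go to q2, push VX → (q2, bcbabbc, VX$)
  ε-move, top V: go to q2, push ε → (q2, bcbabbc, X$)
  read b, top X: go to q2, push ε → (q2, cbabbc, $)
  read c, top $: go to q1, push V$ → (q1, babbc, V$)
  read b, top V: go to q0, push VV → (q0, abbc, VV$)
  read a, top V: go to q1, push ε → (q1, bbc, V$)
  read b, top V: go to q0, push VV → (q0, bc, VV$)
No transition for (q0, b, top V); M blocks with input bc remaining.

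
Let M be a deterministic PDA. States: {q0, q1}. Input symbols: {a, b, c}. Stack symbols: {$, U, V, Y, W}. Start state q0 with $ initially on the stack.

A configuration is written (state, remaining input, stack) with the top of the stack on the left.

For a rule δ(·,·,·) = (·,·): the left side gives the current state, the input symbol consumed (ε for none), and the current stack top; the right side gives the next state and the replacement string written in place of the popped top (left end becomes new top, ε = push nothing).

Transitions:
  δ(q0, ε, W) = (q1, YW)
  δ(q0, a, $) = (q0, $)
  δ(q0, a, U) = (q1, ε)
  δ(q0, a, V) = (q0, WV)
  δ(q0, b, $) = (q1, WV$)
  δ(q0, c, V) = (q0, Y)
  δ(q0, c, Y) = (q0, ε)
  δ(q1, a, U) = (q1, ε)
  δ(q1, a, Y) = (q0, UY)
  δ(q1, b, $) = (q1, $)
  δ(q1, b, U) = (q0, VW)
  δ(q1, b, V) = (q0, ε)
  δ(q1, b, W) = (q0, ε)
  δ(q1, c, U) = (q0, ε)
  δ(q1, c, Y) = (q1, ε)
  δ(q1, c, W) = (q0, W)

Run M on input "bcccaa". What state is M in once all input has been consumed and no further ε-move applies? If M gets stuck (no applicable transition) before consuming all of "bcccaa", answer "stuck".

q1

(q0, bcccaa, $)
  read b, top $: go to q1, push WV$ → (q1, cccaa, WV$)
  read c, top W: go to q0, push W → (q0, ccaa, WV$)
  ε-move, top W: go to q1, push YW → (q1, ccaa, YWV$)
  read c, top Y: go to q1, push ε → (q1, caa, WV$)
  read c, top W: go to q0, push W → (q0, aa, WV$)
  ε-move, top W: go to q1, push YW → (q1, aa, YWV$)
  read a, top Y: go to q0, push UY → (q0, a, UYWV$)
  read a, top U: go to q1, push ε → (q1, ε, YWV$)
All input consumed; M is in state q1.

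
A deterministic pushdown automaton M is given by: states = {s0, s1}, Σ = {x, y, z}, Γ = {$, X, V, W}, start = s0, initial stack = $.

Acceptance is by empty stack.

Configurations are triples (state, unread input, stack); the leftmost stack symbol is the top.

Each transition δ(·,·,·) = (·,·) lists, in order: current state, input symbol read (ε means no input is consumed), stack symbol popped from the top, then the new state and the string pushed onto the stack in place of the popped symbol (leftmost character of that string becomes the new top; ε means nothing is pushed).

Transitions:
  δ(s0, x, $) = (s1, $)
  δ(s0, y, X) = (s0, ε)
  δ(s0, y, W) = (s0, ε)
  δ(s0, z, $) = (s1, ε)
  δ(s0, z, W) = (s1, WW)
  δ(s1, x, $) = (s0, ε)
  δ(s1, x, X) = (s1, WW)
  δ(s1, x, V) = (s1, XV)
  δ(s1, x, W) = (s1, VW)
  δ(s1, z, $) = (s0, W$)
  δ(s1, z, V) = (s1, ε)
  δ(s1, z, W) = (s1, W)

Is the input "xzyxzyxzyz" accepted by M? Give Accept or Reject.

Accept

(s0, xzyxzyxzyz, $)
  read x, top $: go to s1, push $ → (s1, zyxzyxzyz, $)
  read z, top $: go to s0, push W$ → (s0, yxzyxzyz, W$)
  read y, top W: go to s0, push ε → (s0, xzyxzyz, $)
  read x, top $: go to s1, push $ → (s1, zyxzyz, $)
  read z, top $: go to s0, push W$ → (s0, yxzyz, W$)
  read y, top W: go to s0, push ε → (s0, xzyz, $)
  read x, top $: go to s1, push $ → (s1, zyz, $)
  read z, top $: go to s0, push W$ → (s0, yz, W$)
  read y, top W: go to s0, push ε → (s0, z, $)
  read z, top $: go to s1, push ε → (s1, ε, ε)
All input consumed and the stack is empty.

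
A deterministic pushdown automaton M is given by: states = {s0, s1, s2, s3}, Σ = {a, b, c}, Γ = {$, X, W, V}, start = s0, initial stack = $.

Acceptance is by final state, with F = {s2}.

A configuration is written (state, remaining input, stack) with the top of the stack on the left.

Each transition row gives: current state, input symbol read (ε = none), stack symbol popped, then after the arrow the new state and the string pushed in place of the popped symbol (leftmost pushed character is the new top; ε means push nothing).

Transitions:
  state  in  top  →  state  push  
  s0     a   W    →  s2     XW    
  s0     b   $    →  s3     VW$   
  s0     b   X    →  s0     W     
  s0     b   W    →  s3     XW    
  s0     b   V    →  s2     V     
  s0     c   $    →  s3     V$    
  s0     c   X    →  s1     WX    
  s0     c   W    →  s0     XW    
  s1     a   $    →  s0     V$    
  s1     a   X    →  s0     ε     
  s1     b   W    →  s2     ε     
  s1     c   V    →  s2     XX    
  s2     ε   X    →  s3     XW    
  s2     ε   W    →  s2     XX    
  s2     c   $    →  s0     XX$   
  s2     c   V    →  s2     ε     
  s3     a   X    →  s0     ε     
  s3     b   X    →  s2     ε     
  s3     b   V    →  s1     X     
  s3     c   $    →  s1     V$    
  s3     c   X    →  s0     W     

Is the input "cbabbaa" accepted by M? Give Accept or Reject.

Accept

(s0, cbabbaa, $) ⊢ (s3, babbaa, V$) ⊢ (s1, abbaa, X$) ⊢ (s0, bbaa, $) ⊢ (s3, baa, VW$) ⊢ (s1, aa, XW$) ⊢ (s0, a, W$) ⊢ (s2, ε, XW$)
All input consumed; state s2 ∈ F.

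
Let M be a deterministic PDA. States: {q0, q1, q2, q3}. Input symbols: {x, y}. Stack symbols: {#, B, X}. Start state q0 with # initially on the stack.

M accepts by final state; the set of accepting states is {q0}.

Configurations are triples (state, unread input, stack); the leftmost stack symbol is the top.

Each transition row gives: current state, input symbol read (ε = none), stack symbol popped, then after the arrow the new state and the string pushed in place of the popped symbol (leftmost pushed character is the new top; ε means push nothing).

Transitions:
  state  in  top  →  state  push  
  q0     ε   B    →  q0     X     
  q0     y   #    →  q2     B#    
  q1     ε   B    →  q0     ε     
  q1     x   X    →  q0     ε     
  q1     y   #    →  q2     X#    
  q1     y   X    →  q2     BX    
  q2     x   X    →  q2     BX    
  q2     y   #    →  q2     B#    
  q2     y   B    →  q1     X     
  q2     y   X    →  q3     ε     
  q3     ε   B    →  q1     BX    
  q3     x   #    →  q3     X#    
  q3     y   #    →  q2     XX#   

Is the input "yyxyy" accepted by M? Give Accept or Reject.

Reject

(q0, yyxyy, #)
  read y, top #: go to q2, push B# → (q2, yxyy, B#)
  read y, top B: go to q1, push X → (q1, xyy, X#)
  read x, top X: go to q0, push ε → (q0, yy, #)
  read y, top #: go to q2, push B# → (q2, y, B#)
  read y, top B: go to q1, push X → (q1, ε, X#)
All input consumed; state q1 ∉ F and no further ε-move applies.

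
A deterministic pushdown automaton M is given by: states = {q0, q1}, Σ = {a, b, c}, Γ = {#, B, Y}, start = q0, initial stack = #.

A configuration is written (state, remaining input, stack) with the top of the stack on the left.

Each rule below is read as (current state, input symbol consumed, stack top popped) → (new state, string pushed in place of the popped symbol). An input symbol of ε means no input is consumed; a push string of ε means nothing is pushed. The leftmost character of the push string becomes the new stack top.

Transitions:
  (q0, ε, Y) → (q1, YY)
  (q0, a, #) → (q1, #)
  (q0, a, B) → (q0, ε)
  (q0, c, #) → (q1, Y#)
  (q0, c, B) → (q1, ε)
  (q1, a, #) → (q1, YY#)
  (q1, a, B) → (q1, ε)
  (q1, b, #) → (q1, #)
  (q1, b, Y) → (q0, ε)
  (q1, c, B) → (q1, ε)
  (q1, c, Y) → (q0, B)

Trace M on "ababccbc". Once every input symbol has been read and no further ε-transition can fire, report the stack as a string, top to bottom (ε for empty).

Y#

(q0, ababccbc, #)
  read a, top #: go to q1, push # → (q1, babccbc, #)
  read b, top #: go to q1, push # → (q1, abccbc, #)
  read a, top #: go to q1, push YY# → (q1, bccbc, YY#)
  read b, top Y: go to q0, push ε → (q0, ccbc, Y#)
  ε-move, top Y: go to q1, push YY → (q1, ccbc, YY#)
  read c, top Y: go to q0, push B → (q0, cbc, BY#)
  read c, top B: go to q1, push ε → (q1, bc, Y#)
  read b, top Y: go to q0, push ε → (q0, c, #)
  read c, top #: go to q1, push Y# → (q1, ε, Y#)
All input consumed in state q1 with stack Y#.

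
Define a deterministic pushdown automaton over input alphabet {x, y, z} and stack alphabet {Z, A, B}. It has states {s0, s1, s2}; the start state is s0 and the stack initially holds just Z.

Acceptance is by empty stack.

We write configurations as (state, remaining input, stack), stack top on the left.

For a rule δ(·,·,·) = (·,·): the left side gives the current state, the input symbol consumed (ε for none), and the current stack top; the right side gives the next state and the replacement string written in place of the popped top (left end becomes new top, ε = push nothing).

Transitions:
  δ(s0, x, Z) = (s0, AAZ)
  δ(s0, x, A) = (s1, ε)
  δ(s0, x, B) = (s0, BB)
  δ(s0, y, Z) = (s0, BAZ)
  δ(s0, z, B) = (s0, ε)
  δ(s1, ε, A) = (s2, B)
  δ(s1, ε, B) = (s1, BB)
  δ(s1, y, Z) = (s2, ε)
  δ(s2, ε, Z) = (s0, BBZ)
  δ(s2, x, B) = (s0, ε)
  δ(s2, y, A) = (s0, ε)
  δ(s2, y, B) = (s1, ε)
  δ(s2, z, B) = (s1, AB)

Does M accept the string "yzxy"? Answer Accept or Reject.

Accept

(s0, yzxy, Z)
  read y, top Z: go to s0, push BAZ → (s0, zxy, BAZ)
  read z, top B: go to s0, push ε → (s0, xy, AZ)
  read x, top A: go to s1, push ε → (s1, y, Z)
  read y, top Z: go to s2, push ε → (s2, ε, ε)
All input consumed and the stack is empty.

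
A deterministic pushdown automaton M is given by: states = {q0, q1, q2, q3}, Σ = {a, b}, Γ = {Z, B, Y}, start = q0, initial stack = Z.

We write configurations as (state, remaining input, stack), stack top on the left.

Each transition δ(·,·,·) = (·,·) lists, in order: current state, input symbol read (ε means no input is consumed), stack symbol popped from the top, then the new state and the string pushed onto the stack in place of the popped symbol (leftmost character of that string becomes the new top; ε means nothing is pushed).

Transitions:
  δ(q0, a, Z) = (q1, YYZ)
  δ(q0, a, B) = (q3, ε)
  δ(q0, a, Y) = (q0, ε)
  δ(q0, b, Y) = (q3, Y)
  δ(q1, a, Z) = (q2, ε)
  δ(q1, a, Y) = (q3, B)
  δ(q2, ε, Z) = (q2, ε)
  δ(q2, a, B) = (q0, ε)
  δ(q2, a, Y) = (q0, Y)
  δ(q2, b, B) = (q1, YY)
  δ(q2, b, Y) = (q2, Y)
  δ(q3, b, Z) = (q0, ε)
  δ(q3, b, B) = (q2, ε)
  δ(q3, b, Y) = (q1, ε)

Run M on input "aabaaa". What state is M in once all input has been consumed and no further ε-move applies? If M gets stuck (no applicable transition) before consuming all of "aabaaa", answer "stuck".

(q0, aabaaa, Z)
  read a, top Z: go to q1, push YYZ → (q1, abaaa, YYZ)
  read a, top Y: go to q3, push B → (q3, baaa, BYZ)
  read b, top B: go to q2, push ε → (q2, aaa, YZ)
  read a, top Y: go to q0, push Y → (q0, aa, YZ)
  read a, top Y: go to q0, push ε → (q0, a, Z)
  read a, top Z: go to q1, push YYZ → (q1, ε, YYZ)
All input consumed; M is in state q1.

q1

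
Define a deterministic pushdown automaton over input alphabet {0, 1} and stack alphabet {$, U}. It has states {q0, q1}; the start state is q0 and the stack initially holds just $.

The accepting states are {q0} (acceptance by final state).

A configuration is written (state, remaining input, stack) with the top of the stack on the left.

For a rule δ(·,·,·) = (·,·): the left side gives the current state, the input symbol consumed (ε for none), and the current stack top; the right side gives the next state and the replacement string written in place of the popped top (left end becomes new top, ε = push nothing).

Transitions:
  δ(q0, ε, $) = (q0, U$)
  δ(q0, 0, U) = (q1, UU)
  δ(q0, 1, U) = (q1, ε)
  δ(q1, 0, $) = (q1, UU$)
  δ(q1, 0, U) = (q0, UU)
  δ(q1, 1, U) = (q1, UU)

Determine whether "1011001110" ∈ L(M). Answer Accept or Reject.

Accept

(q0, 1011001110, $) ⊢ (q0, 1011001110, U$) ⊢ (q1, 011001110, $) ⊢ (q1, 11001110, UU$) ⊢ (q1, 1001110, UUU$) ⊢ (q1, 001110, UUUU$) ⊢ (q0, 01110, UUUUU$) ⊢ (q1, 1110, UUUUUU$) ⊢ (q1, 110, UUUUUUU$) ⊢ (q1, 10, UUUUUUUU$) ⊢ (q1, 0, UUUUUUUUU$) ⊢ (q0, ε, UUUUUUUUUU$)
All input consumed; state q0 ∈ F.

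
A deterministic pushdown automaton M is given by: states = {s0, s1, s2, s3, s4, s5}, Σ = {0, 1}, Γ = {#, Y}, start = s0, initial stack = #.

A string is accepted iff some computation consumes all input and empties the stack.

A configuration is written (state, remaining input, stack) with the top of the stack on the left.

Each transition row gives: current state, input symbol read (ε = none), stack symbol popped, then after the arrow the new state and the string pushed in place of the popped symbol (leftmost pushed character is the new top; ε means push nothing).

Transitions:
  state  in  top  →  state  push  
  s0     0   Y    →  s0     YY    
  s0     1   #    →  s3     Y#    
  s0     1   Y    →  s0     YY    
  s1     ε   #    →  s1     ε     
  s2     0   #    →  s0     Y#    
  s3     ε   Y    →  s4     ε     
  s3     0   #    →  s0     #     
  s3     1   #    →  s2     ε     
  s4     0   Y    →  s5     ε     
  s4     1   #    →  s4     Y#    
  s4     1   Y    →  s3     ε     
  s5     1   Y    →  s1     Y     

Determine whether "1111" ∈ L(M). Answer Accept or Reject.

(s0, 1111, #)
  read 1, top #: go to s3, push Y# → (s3, 111, Y#)
  ε-move, top Y: go to s4, push ε → (s4, 111, #)
  read 1, top #: go to s4, push Y# → (s4, 11, Y#)
  read 1, top Y: go to s3, push ε → (s3, 1, #)
  read 1, top #: go to s2, push ε → (s2, ε, ε)
All input consumed and the stack is empty.

Accept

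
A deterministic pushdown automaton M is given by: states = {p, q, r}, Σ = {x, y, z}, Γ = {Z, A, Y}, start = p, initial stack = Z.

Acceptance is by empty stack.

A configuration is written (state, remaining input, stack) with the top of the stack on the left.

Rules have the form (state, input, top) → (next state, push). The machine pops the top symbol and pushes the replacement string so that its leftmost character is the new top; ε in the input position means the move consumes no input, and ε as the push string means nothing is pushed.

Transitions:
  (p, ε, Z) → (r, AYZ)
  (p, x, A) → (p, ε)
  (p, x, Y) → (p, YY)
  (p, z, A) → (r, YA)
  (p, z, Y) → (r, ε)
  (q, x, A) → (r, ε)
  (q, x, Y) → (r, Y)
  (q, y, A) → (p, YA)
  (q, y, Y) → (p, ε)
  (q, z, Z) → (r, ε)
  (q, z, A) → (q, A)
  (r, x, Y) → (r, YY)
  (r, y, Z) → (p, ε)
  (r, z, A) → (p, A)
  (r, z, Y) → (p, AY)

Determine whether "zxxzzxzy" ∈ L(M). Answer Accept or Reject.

Accept

(p, zxxzzxzy, Z)
  ε-move, top Z: go to r, push AYZ → (r, zxxzzxzy, AYZ)
  read z, top A: go to p, push A → (p, xxzzxzy, AYZ)
  read x, top A: go to p, push ε → (p, xzzxzy, YZ)
  read x, top Y: go to p, push YY → (p, zzxzy, YYZ)
  read z, top Y: go to r, push ε → (r, zxzy, YZ)
  read z, top Y: go to p, push AY → (p, xzy, AYZ)
  read x, top A: go to p, push ε → (p, zy, YZ)
  read z, top Y: go to r, push ε → (r, y, Z)
  read y, top Z: go to p, push ε → (p, ε, ε)
All input consumed and the stack is empty.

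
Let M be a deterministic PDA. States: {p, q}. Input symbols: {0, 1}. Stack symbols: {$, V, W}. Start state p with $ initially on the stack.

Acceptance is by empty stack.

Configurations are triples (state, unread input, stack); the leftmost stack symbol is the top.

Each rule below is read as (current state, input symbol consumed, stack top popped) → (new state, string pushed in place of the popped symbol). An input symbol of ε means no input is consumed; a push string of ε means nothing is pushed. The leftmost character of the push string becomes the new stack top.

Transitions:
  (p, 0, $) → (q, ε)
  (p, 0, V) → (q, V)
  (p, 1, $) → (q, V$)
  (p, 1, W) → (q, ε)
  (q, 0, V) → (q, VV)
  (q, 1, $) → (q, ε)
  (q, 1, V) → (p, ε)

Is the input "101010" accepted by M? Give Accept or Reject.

(p, 101010, $)
  read 1, top $: go to q, push V$ → (q, 01010, V$)
  read 0, top V: go to q, push VV → (q, 1010, VV$)
  read 1, top V: go to p, push ε → (p, 010, V$)
  read 0, top V: go to q, push V → (q, 10, V$)
  read 1, top V: go to p, push ε → (p, 0, $)
  read 0, top $: go to q, push ε → (q, ε, ε)
All input consumed and the stack is empty.

Accept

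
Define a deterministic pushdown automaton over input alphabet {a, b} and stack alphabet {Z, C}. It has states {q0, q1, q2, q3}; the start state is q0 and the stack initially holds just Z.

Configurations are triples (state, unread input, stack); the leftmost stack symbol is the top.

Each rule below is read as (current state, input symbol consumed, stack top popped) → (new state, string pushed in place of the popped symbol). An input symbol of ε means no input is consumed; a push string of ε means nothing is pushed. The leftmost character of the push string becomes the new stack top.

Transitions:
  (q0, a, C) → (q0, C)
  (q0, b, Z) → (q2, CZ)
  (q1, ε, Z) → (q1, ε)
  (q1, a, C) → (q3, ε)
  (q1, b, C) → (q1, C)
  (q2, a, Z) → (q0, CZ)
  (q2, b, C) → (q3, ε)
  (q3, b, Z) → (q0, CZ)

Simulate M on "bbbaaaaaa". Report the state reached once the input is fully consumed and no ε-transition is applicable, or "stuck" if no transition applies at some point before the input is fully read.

(q0, bbbaaaaaa, Z)
  read b, top Z: go to q2, push CZ → (q2, bbaaaaaa, CZ)
  read b, top C: go to q3, push ε → (q3, baaaaaa, Z)
  read b, top Z: go to q0, push CZ → (q0, aaaaaa, CZ)
  read a, top C: go to q0, push C → (q0, aaaaa, CZ)
  read a, top C: go to q0, push C → (q0, aaaa, CZ)
  read a, top C: go to q0, push C → (q0, aaa, CZ)
  read a, top C: go to q0, push C → (q0, aa, CZ)
  read a, top C: go to q0, push C → (q0, a, CZ)
  read a, top C: go to q0, push C → (q0, ε, CZ)
All input consumed; M is in state q0.

q0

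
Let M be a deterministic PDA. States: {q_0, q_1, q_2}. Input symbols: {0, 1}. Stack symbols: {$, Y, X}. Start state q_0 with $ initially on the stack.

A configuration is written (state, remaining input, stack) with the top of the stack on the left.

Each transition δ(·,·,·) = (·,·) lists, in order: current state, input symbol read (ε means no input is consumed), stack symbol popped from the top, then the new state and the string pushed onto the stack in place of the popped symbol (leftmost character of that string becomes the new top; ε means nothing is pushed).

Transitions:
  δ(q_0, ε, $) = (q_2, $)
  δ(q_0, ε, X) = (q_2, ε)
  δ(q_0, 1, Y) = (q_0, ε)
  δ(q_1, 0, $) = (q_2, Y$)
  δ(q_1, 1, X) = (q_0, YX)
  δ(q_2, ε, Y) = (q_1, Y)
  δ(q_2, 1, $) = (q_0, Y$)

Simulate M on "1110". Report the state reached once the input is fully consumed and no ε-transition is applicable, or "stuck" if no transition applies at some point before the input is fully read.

stuck

(q_0, 1110, $)
  ε-move, top $: go to q_2, push $ → (q_2, 1110, $)
  read 1, top $: go to q_0, push Y$ → (q_0, 110, Y$)
  read 1, top Y: go to q_0, push ε → (q_0, 10, $)
  ε-move, top $: go to q_2, push $ → (q_2, 10, $)
  read 1, top $: go to q_0, push Y$ → (q_0, 0, Y$)
No transition for (q_0, 0, top Y); M blocks with input 0 remaining.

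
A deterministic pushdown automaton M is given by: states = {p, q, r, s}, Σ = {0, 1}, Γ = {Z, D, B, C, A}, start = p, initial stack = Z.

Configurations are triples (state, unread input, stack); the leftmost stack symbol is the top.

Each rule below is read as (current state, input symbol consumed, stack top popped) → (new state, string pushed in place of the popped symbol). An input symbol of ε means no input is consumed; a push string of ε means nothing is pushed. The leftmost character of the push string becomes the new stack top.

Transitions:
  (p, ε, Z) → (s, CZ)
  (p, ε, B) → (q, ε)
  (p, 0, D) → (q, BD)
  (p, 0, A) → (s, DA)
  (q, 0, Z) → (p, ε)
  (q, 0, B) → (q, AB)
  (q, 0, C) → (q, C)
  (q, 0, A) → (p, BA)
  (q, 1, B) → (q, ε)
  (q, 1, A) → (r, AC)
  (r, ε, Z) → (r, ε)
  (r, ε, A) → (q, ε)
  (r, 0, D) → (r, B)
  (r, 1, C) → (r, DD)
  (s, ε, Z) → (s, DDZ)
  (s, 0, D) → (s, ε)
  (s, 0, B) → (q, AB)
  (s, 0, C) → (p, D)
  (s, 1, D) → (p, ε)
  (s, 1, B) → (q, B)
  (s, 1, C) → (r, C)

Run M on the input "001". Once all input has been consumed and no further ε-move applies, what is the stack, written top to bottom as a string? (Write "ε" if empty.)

DZ

(p, 001, Z)
  ε-move, top Z: go to s, push CZ → (s, 001, CZ)
  read 0, top C: go to p, push D → (p, 01, DZ)
  read 0, top D: go to q, push BD → (q, 1, BDZ)
  read 1, top B: go to q, push ε → (q, ε, DZ)
All input consumed in state q with stack DZ.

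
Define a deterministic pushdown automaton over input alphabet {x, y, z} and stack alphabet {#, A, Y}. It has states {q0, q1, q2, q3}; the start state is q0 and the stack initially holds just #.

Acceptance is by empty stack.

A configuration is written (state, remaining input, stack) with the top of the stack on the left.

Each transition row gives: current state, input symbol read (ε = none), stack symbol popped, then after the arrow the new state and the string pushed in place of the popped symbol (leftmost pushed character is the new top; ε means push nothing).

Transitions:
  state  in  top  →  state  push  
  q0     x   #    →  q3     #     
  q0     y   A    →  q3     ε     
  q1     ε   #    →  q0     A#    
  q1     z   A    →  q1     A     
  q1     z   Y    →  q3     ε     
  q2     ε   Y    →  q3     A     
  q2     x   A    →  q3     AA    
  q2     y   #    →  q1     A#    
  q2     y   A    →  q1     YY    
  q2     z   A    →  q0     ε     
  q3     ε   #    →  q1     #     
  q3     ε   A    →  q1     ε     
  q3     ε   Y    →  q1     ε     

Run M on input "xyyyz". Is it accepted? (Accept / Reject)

Reject

(q0, xyyyz, #)
  read x, top #: go to q3, push # → (q3, yyyz, #)
  ε-move, top #: go to q1, push # → (q1, yyyz, #)
  ε-move, top #: go to q0, push A# → (q0, yyyz, A#)
  read y, top A: go to q3, push ε → (q3, yyz, #)
  ε-move, top #: go to q1, push # → (q1, yyz, #)
  ε-move, top #: go to q0, push A# → (q0, yyz, A#)
  read y, top A: go to q3, push ε → (q3, yz, #)
  ε-move, top #: go to q1, push # → (q1, yz, #)
  ε-move, top #: go to q0, push A# → (q0, yz, A#)
  read y, top A: go to q3, push ε → (q3, z, #)
  ε-move, top #: go to q1, push # → (q1, z, #)
  ε-move, top #: go to q0, push A# → (q0, z, A#)
No transition applies at (q0, z, A#); input not fully consumed.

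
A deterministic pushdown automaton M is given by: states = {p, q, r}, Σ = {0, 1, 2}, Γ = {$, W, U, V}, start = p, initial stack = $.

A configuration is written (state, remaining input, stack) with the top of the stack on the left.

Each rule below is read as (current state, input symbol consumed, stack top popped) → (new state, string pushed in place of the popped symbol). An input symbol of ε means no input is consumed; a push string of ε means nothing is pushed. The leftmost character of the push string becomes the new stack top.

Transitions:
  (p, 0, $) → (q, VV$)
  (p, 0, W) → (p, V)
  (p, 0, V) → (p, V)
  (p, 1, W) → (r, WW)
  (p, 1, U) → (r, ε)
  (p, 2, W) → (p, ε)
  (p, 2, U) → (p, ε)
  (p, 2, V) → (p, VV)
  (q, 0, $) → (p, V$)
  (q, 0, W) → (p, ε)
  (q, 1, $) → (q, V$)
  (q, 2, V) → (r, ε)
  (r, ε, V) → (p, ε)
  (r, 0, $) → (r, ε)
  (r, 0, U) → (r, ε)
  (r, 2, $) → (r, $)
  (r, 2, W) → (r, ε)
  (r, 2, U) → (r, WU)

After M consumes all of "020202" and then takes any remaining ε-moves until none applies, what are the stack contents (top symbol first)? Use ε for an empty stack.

(p, 020202, $) ⊢ (q, 20202, VV$) ⊢ (r, 0202, V$) ⊢ (p, 0202, $) ⊢ (q, 202, VV$) ⊢ (r, 02, V$) ⊢ (p, 02, $) ⊢ (q, 2, VV$) ⊢ (r, ε, V$) ⊢ (p, ε, $)
All input consumed in state p with stack $.

$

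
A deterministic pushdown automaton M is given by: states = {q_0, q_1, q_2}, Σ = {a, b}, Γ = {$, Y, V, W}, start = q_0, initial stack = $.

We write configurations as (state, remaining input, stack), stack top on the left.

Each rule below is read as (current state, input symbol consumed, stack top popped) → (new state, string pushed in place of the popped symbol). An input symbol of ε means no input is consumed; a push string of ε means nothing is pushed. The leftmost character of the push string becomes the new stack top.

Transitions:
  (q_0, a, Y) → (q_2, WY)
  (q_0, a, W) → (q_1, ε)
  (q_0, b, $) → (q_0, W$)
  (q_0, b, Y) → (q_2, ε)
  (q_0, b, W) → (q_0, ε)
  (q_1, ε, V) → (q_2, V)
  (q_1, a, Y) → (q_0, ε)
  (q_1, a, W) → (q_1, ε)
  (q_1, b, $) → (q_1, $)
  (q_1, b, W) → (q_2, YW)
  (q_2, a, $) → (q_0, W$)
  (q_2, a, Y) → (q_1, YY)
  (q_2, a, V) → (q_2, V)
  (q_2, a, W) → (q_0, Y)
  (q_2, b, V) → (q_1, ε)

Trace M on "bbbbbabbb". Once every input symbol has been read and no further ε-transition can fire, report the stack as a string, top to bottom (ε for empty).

(q_0, bbbbbabbb, $)
  read b, top $: go to q_0, push W$ → (q_0, bbbbabbb, W$)
  read b, top W: go to q_0, push ε → (q_0, bbbabbb, $)
  read b, top $: go to q_0, push W$ → (q_0, bbabbb, W$)
  read b, top W: go to q_0, push ε → (q_0, babbb, $)
  read b, top $: go to q_0, push W$ → (q_0, abbb, W$)
  read a, top W: go to q_1, push ε → (q_1, bbb, $)
  read b, top $: go to q_1, push $ → (q_1, bb, $)
  read b, top $: go to q_1, push $ → (q_1, b, $)
  read b, top $: go to q_1, push $ → (q_1, ε, $)
All input consumed in state q_1 with stack $.

$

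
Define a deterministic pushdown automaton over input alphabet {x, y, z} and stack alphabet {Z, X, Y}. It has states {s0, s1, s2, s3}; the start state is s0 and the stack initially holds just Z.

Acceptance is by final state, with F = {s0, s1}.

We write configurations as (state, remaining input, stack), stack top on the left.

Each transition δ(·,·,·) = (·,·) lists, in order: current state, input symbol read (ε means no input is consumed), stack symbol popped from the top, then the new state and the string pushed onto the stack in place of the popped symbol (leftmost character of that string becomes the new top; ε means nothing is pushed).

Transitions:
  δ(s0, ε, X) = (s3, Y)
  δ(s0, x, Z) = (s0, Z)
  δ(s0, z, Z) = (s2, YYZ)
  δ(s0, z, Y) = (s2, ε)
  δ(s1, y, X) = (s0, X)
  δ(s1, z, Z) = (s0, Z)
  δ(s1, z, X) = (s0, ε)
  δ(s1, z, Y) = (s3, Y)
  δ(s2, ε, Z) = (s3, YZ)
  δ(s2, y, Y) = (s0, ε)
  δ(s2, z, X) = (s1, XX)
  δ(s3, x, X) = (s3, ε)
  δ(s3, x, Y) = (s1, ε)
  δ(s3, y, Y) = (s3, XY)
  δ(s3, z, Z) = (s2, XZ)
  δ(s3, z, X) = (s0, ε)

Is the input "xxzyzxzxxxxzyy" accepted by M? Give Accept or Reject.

(s0, xxzyzxzxxxxzyy, Z) ⊢ (s0, xzyzxzxxxxzyy, Z) ⊢ (s0, zyzxzxxxxzyy, Z) ⊢ (s2, yzxzxxxxzyy, YYZ) ⊢ (s0, zxzxxxxzyy, YZ) ⊢ (s2, xzxxxxzyy, Z) ⊢ (s3, xzxxxxzyy, YZ) ⊢ (s1, zxxxxzyy, Z) ⊢ (s0, xxxxzyy, Z) ⊢ (s0, xxxzyy, Z) ⊢ (s0, xxzyy, Z) ⊢ (s0, xzyy, Z) ⊢ (s0, zyy, Z) ⊢ (s2, yy, YYZ) ⊢ (s0, y, YZ)
No transition applies at (s0, y, YZ); input not fully consumed.

Reject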